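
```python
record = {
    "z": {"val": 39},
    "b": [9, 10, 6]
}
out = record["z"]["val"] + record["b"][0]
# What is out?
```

Trace (tracking out):
record = {'z': {'val': 39}, 'b': [9, 10, 6]}  # -> record = {'z': {'val': 39}, 'b': [9, 10, 6]}
out = record['z']['val'] + record['b'][0]  # -> out = 48

Answer: 48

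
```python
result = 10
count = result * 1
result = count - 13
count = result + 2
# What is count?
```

Answer: -1

Derivation:
Trace (tracking count):
result = 10  # -> result = 10
count = result * 1  # -> count = 10
result = count - 13  # -> result = -3
count = result + 2  # -> count = -1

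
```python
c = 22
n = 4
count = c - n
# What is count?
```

Trace (tracking count):
c = 22  # -> c = 22
n = 4  # -> n = 4
count = c - n  # -> count = 18

Answer: 18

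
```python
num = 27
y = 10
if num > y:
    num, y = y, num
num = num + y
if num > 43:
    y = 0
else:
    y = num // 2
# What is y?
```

Answer: 18

Derivation:
Trace (tracking y):
num = 27  # -> num = 27
y = 10  # -> y = 10
if num > y:  # condition is True
    num, y = (y, num)  # -> num = 10, y = 27
num = num + y  # -> num = 37
if num > 43:  # condition is False
else:
    y = num // 2  # -> y = 18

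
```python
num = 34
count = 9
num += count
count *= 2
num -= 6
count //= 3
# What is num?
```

Answer: 37

Derivation:
Trace (tracking num):
num = 34  # -> num = 34
count = 9  # -> count = 9
num += count  # -> num = 43
count *= 2  # -> count = 18
num -= 6  # -> num = 37
count //= 3  # -> count = 6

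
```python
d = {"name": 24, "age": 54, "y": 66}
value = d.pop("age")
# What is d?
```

Answer: {'name': 24, 'y': 66}

Derivation:
Trace (tracking d):
d = {'name': 24, 'age': 54, 'y': 66}  # -> d = {'name': 24, 'age': 54, 'y': 66}
value = d.pop('age')  # -> value = 54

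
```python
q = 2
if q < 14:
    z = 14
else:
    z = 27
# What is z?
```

Trace (tracking z):
q = 2  # -> q = 2
if q < 14:  # condition is True
    z = 14  # -> z = 14

Answer: 14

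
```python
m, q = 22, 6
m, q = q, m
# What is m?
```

Answer: 6

Derivation:
Trace (tracking m):
m, q = (22, 6)  # -> m = 22, q = 6
m, q = (q, m)  # -> m = 6, q = 22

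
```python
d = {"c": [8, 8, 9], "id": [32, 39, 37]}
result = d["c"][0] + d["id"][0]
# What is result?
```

Trace (tracking result):
d = {'c': [8, 8, 9], 'id': [32, 39, 37]}  # -> d = {'c': [8, 8, 9], 'id': [32, 39, 37]}
result = d['c'][0] + d['id'][0]  # -> result = 40

Answer: 40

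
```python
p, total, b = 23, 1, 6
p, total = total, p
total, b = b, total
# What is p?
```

Answer: 1

Derivation:
Trace (tracking p):
p, total, b = (23, 1, 6)  # -> p = 23, total = 1, b = 6
p, total = (total, p)  # -> p = 1, total = 23
total, b = (b, total)  # -> total = 6, b = 23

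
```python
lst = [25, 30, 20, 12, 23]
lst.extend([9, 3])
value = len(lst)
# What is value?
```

Trace (tracking value):
lst = [25, 30, 20, 12, 23]  # -> lst = [25, 30, 20, 12, 23]
lst.extend([9, 3])  # -> lst = [25, 30, 20, 12, 23, 9, 3]
value = len(lst)  # -> value = 7

Answer: 7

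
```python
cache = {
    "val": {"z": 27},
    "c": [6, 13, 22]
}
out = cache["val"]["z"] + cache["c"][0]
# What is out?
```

Trace (tracking out):
cache = {'val': {'z': 27}, 'c': [6, 13, 22]}  # -> cache = {'val': {'z': 27}, 'c': [6, 13, 22]}
out = cache['val']['z'] + cache['c'][0]  # -> out = 33

Answer: 33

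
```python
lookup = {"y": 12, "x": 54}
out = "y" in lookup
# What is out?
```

Trace (tracking out):
lookup = {'y': 12, 'x': 54}  # -> lookup = {'y': 12, 'x': 54}
out = 'y' in lookup  # -> out = True

Answer: True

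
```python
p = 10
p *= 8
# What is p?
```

Answer: 80

Derivation:
Trace (tracking p):
p = 10  # -> p = 10
p *= 8  # -> p = 80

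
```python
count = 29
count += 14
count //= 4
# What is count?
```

Answer: 10

Derivation:
Trace (tracking count):
count = 29  # -> count = 29
count += 14  # -> count = 43
count //= 4  # -> count = 10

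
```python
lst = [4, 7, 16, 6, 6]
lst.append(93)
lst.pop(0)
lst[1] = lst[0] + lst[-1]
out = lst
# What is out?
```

Trace (tracking out):
lst = [4, 7, 16, 6, 6]  # -> lst = [4, 7, 16, 6, 6]
lst.append(93)  # -> lst = [4, 7, 16, 6, 6, 93]
lst.pop(0)  # -> lst = [7, 16, 6, 6, 93]
lst[1] = lst[0] + lst[-1]  # -> lst = [7, 100, 6, 6, 93]
out = lst  # -> out = [7, 100, 6, 6, 93]

Answer: [7, 100, 6, 6, 93]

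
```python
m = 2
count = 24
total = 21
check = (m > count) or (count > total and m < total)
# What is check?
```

Answer: True

Derivation:
Trace (tracking check):
m = 2  # -> m = 2
count = 24  # -> count = 24
total = 21  # -> total = 21
check = m > count or (count > total and m < total)  # -> check = True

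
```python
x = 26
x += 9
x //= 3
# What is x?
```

Trace (tracking x):
x = 26  # -> x = 26
x += 9  # -> x = 35
x //= 3  # -> x = 11

Answer: 11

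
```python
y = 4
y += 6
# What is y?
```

Trace (tracking y):
y = 4  # -> y = 4
y += 6  # -> y = 10

Answer: 10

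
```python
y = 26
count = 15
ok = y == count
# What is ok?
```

Answer: False

Derivation:
Trace (tracking ok):
y = 26  # -> y = 26
count = 15  # -> count = 15
ok = y == count  # -> ok = False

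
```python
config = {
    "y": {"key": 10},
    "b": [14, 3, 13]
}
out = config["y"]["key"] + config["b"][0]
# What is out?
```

Trace (tracking out):
config = {'y': {'key': 10}, 'b': [14, 3, 13]}  # -> config = {'y': {'key': 10}, 'b': [14, 3, 13]}
out = config['y']['key'] + config['b'][0]  # -> out = 24

Answer: 24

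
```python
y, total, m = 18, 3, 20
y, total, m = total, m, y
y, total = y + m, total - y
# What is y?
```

Answer: 21

Derivation:
Trace (tracking y):
y, total, m = (18, 3, 20)  # -> y = 18, total = 3, m = 20
y, total, m = (total, m, y)  # -> y = 3, total = 20, m = 18
y, total = (y + m, total - y)  # -> y = 21, total = 17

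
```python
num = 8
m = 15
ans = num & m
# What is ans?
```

Trace (tracking ans):
num = 8  # -> num = 8
m = 15  # -> m = 15
ans = num & m  # -> ans = 8

Answer: 8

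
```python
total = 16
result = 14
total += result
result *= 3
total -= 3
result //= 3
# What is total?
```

Answer: 27

Derivation:
Trace (tracking total):
total = 16  # -> total = 16
result = 14  # -> result = 14
total += result  # -> total = 30
result *= 3  # -> result = 42
total -= 3  # -> total = 27
result //= 3  # -> result = 14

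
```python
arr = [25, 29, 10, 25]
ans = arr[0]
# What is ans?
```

Trace (tracking ans):
arr = [25, 29, 10, 25]  # -> arr = [25, 29, 10, 25]
ans = arr[0]  # -> ans = 25

Answer: 25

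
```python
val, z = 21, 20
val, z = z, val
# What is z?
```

Answer: 21

Derivation:
Trace (tracking z):
val, z = (21, 20)  # -> val = 21, z = 20
val, z = (z, val)  # -> val = 20, z = 21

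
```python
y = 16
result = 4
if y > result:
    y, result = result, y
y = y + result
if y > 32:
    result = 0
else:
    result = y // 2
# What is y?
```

Answer: 20

Derivation:
Trace (tracking y):
y = 16  # -> y = 16
result = 4  # -> result = 4
if y > result:  # condition is True
    y, result = (result, y)  # -> y = 4, result = 16
y = y + result  # -> y = 20
if y > 32:  # condition is False
else:
    result = y // 2  # -> result = 10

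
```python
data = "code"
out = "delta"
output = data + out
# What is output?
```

Answer: 'codedelta'

Derivation:
Trace (tracking output):
data = 'code'  # -> data = 'code'
out = 'delta'  # -> out = 'delta'
output = data + out  # -> output = 'codedelta'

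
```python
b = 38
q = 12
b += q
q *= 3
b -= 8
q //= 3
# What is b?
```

Trace (tracking b):
b = 38  # -> b = 38
q = 12  # -> q = 12
b += q  # -> b = 50
q *= 3  # -> q = 36
b -= 8  # -> b = 42
q //= 3  # -> q = 12

Answer: 42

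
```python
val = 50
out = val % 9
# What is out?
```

Answer: 5

Derivation:
Trace (tracking out):
val = 50  # -> val = 50
out = val % 9  # -> out = 5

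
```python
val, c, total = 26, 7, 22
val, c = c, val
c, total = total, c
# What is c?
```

Answer: 22

Derivation:
Trace (tracking c):
val, c, total = (26, 7, 22)  # -> val = 26, c = 7, total = 22
val, c = (c, val)  # -> val = 7, c = 26
c, total = (total, c)  # -> c = 22, total = 26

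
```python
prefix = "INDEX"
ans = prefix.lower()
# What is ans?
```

Answer: 'index'

Derivation:
Trace (tracking ans):
prefix = 'INDEX'  # -> prefix = 'INDEX'
ans = prefix.lower()  # -> ans = 'index'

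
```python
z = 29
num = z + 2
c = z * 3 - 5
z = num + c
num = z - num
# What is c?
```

Answer: 82

Derivation:
Trace (tracking c):
z = 29  # -> z = 29
num = z + 2  # -> num = 31
c = z * 3 - 5  # -> c = 82
z = num + c  # -> z = 113
num = z - num  # -> num = 82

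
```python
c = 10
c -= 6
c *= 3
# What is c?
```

Answer: 12

Derivation:
Trace (tracking c):
c = 10  # -> c = 10
c -= 6  # -> c = 4
c *= 3  # -> c = 12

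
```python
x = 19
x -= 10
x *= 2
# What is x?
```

Answer: 18

Derivation:
Trace (tracking x):
x = 19  # -> x = 19
x -= 10  # -> x = 9
x *= 2  # -> x = 18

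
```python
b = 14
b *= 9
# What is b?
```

Trace (tracking b):
b = 14  # -> b = 14
b *= 9  # -> b = 126

Answer: 126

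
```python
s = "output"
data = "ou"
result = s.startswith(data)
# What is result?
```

Trace (tracking result):
s = 'output'  # -> s = 'output'
data = 'ou'  # -> data = 'ou'
result = s.startswith(data)  # -> result = True

Answer: True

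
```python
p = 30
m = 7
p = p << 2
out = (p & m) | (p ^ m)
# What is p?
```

Trace (tracking p):
p = 30  # -> p = 30
m = 7  # -> m = 7
p = p << 2  # -> p = 120
out = p & m | p ^ m  # -> out = 127

Answer: 120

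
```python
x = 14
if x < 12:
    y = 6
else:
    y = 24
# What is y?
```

Trace (tracking y):
x = 14  # -> x = 14
if x < 12:  # condition is False
else:
    y = 24  # -> y = 24

Answer: 24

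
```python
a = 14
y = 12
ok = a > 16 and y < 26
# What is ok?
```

Trace (tracking ok):
a = 14  # -> a = 14
y = 12  # -> y = 12
ok = a > 16 and y < 26  # -> ok = False

Answer: False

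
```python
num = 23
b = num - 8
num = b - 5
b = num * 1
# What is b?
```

Answer: 10

Derivation:
Trace (tracking b):
num = 23  # -> num = 23
b = num - 8  # -> b = 15
num = b - 5  # -> num = 10
b = num * 1  # -> b = 10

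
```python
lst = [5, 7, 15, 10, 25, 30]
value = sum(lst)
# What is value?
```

Trace (tracking value):
lst = [5, 7, 15, 10, 25, 30]  # -> lst = [5, 7, 15, 10, 25, 30]
value = sum(lst)  # -> value = 92

Answer: 92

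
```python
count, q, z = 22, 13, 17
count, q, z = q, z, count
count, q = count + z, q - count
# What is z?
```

Trace (tracking z):
count, q, z = (22, 13, 17)  # -> count = 22, q = 13, z = 17
count, q, z = (q, z, count)  # -> count = 13, q = 17, z = 22
count, q = (count + z, q - count)  # -> count = 35, q = 4

Answer: 22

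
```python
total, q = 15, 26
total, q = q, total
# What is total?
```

Answer: 26

Derivation:
Trace (tracking total):
total, q = (15, 26)  # -> total = 15, q = 26
total, q = (q, total)  # -> total = 26, q = 15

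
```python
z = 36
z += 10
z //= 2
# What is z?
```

Trace (tracking z):
z = 36  # -> z = 36
z += 10  # -> z = 46
z //= 2  # -> z = 23

Answer: 23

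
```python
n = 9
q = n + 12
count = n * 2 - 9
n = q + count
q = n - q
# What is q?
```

Answer: 9

Derivation:
Trace (tracking q):
n = 9  # -> n = 9
q = n + 12  # -> q = 21
count = n * 2 - 9  # -> count = 9
n = q + count  # -> n = 30
q = n - q  # -> q = 9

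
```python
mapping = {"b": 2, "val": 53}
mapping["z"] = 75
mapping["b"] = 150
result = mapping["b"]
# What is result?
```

Trace (tracking result):
mapping = {'b': 2, 'val': 53}  # -> mapping = {'b': 2, 'val': 53}
mapping['z'] = 75  # -> mapping = {'b': 2, 'val': 53, 'z': 75}
mapping['b'] = 150  # -> mapping = {'b': 150, 'val': 53, 'z': 75}
result = mapping['b']  # -> result = 150

Answer: 150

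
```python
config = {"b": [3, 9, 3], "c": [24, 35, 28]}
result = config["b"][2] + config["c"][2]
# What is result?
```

Answer: 31

Derivation:
Trace (tracking result):
config = {'b': [3, 9, 3], 'c': [24, 35, 28]}  # -> config = {'b': [3, 9, 3], 'c': [24, 35, 28]}
result = config['b'][2] + config['c'][2]  # -> result = 31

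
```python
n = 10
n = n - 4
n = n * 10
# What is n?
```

Trace (tracking n):
n = 10  # -> n = 10
n = n - 4  # -> n = 6
n = n * 10  # -> n = 60

Answer: 60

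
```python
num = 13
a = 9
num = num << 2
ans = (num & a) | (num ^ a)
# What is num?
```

Answer: 52

Derivation:
Trace (tracking num):
num = 13  # -> num = 13
a = 9  # -> a = 9
num = num << 2  # -> num = 52
ans = num & a | num ^ a  # -> ans = 61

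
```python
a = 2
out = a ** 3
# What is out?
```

Answer: 8

Derivation:
Trace (tracking out):
a = 2  # -> a = 2
out = a ** 3  # -> out = 8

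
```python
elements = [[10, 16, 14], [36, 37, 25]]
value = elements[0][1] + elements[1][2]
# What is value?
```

Trace (tracking value):
elements = [[10, 16, 14], [36, 37, 25]]  # -> elements = [[10, 16, 14], [36, 37, 25]]
value = elements[0][1] + elements[1][2]  # -> value = 41

Answer: 41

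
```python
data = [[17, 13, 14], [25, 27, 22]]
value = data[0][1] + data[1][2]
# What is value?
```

Trace (tracking value):
data = [[17, 13, 14], [25, 27, 22]]  # -> data = [[17, 13, 14], [25, 27, 22]]
value = data[0][1] + data[1][2]  # -> value = 35

Answer: 35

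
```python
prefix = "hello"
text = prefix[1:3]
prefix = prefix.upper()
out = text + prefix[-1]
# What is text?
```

Trace (tracking text):
prefix = 'hello'  # -> prefix = 'hello'
text = prefix[1:3]  # -> text = 'el'
prefix = prefix.upper()  # -> prefix = 'HELLO'
out = text + prefix[-1]  # -> out = 'elO'

Answer: 'el'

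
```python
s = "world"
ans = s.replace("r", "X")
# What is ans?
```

Trace (tracking ans):
s = 'world'  # -> s = 'world'
ans = s.replace('r', 'X')  # -> ans = 'woXld'

Answer: 'woXld'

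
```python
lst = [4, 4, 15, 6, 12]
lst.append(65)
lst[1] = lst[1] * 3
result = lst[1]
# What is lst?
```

Answer: [4, 12, 15, 6, 12, 65]

Derivation:
Trace (tracking lst):
lst = [4, 4, 15, 6, 12]  # -> lst = [4, 4, 15, 6, 12]
lst.append(65)  # -> lst = [4, 4, 15, 6, 12, 65]
lst[1] = lst[1] * 3  # -> lst = [4, 12, 15, 6, 12, 65]
result = lst[1]  # -> result = 12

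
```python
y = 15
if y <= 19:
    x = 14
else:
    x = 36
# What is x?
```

Answer: 14

Derivation:
Trace (tracking x):
y = 15  # -> y = 15
if y <= 19:  # condition is True
    x = 14  # -> x = 14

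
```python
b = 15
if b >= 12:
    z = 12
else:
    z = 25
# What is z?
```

Trace (tracking z):
b = 15  # -> b = 15
if b >= 12:  # condition is True
    z = 12  # -> z = 12

Answer: 12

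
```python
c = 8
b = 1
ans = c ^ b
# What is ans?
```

Answer: 9

Derivation:
Trace (tracking ans):
c = 8  # -> c = 8
b = 1  # -> b = 1
ans = c ^ b  # -> ans = 9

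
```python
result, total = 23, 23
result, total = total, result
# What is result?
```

Answer: 23

Derivation:
Trace (tracking result):
result, total = (23, 23)  # -> result = 23, total = 23
result, total = (total, result)  # -> result = 23, total = 23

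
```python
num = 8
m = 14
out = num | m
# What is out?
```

Trace (tracking out):
num = 8  # -> num = 8
m = 14  # -> m = 14
out = num | m  # -> out = 14

Answer: 14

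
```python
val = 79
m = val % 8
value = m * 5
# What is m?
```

Trace (tracking m):
val = 79  # -> val = 79
m = val % 8  # -> m = 7
value = m * 5  # -> value = 35

Answer: 7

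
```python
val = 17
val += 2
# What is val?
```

Answer: 19

Derivation:
Trace (tracking val):
val = 17  # -> val = 17
val += 2  # -> val = 19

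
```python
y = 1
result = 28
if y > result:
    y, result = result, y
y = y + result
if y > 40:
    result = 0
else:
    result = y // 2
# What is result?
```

Answer: 14

Derivation:
Trace (tracking result):
y = 1  # -> y = 1
result = 28  # -> result = 28
if y > result:  # condition is False
y = y + result  # -> y = 29
if y > 40:  # condition is False
else:
    result = y // 2  # -> result = 14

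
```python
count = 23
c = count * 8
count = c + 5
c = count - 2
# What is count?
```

Trace (tracking count):
count = 23  # -> count = 23
c = count * 8  # -> c = 184
count = c + 5  # -> count = 189
c = count - 2  # -> c = 187

Answer: 189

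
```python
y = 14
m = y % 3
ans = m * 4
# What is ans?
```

Answer: 8

Derivation:
Trace (tracking ans):
y = 14  # -> y = 14
m = y % 3  # -> m = 2
ans = m * 4  # -> ans = 8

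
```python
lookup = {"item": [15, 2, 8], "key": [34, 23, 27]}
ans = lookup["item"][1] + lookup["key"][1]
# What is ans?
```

Answer: 25

Derivation:
Trace (tracking ans):
lookup = {'item': [15, 2, 8], 'key': [34, 23, 27]}  # -> lookup = {'item': [15, 2, 8], 'key': [34, 23, 27]}
ans = lookup['item'][1] + lookup['key'][1]  # -> ans = 25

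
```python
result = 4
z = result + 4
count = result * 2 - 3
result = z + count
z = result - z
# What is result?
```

Answer: 13

Derivation:
Trace (tracking result):
result = 4  # -> result = 4
z = result + 4  # -> z = 8
count = result * 2 - 3  # -> count = 5
result = z + count  # -> result = 13
z = result - z  # -> z = 5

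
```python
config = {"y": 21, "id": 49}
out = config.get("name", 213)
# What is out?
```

Answer: 213

Derivation:
Trace (tracking out):
config = {'y': 21, 'id': 49}  # -> config = {'y': 21, 'id': 49}
out = config.get('name', 213)  # -> out = 213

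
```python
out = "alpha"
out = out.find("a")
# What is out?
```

Answer: 0

Derivation:
Trace (tracking out):
out = 'alpha'  # -> out = 'alpha'
out = out.find('a')  # -> out = 0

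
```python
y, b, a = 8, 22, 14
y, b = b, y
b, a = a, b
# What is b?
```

Trace (tracking b):
y, b, a = (8, 22, 14)  # -> y = 8, b = 22, a = 14
y, b = (b, y)  # -> y = 22, b = 8
b, a = (a, b)  # -> b = 14, a = 8

Answer: 14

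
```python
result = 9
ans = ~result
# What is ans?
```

Answer: -10

Derivation:
Trace (tracking ans):
result = 9  # -> result = 9
ans = ~result  # -> ans = -10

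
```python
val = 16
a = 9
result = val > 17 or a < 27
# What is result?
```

Trace (tracking result):
val = 16  # -> val = 16
a = 9  # -> a = 9
result = val > 17 or a < 27  # -> result = True

Answer: True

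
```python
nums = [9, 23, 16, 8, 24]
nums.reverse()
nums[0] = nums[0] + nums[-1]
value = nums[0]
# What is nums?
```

Answer: [33, 8, 16, 23, 9]

Derivation:
Trace (tracking nums):
nums = [9, 23, 16, 8, 24]  # -> nums = [9, 23, 16, 8, 24]
nums.reverse()  # -> nums = [24, 8, 16, 23, 9]
nums[0] = nums[0] + nums[-1]  # -> nums = [33, 8, 16, 23, 9]
value = nums[0]  # -> value = 33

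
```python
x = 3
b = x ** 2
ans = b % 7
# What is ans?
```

Trace (tracking ans):
x = 3  # -> x = 3
b = x ** 2  # -> b = 9
ans = b % 7  # -> ans = 2

Answer: 2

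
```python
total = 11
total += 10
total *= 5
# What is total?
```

Answer: 105

Derivation:
Trace (tracking total):
total = 11  # -> total = 11
total += 10  # -> total = 21
total *= 5  # -> total = 105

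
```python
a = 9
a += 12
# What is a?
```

Answer: 21

Derivation:
Trace (tracking a):
a = 9  # -> a = 9
a += 12  # -> a = 21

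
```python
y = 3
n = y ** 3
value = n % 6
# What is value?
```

Trace (tracking value):
y = 3  # -> y = 3
n = y ** 3  # -> n = 27
value = n % 6  # -> value = 3

Answer: 3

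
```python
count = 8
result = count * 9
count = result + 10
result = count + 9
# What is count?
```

Trace (tracking count):
count = 8  # -> count = 8
result = count * 9  # -> result = 72
count = result + 10  # -> count = 82
result = count + 9  # -> result = 91

Answer: 82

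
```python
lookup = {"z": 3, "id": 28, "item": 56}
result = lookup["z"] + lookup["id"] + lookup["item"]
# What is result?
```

Answer: 87

Derivation:
Trace (tracking result):
lookup = {'z': 3, 'id': 28, 'item': 56}  # -> lookup = {'z': 3, 'id': 28, 'item': 56}
result = lookup['z'] + lookup['id'] + lookup['item']  # -> result = 87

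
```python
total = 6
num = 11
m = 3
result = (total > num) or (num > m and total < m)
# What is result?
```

Answer: False

Derivation:
Trace (tracking result):
total = 6  # -> total = 6
num = 11  # -> num = 11
m = 3  # -> m = 3
result = total > num or (num > m and total < m)  # -> result = False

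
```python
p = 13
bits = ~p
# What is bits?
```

Trace (tracking bits):
p = 13  # -> p = 13
bits = ~p  # -> bits = -14

Answer: -14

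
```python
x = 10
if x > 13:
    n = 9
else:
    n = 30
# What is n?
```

Answer: 30

Derivation:
Trace (tracking n):
x = 10  # -> x = 10
if x > 13:  # condition is False
else:
    n = 30  # -> n = 30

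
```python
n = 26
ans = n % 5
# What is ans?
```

Trace (tracking ans):
n = 26  # -> n = 26
ans = n % 5  # -> ans = 1

Answer: 1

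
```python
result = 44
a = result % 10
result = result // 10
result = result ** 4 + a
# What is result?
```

Trace (tracking result):
result = 44  # -> result = 44
a = result % 10  # -> a = 4
result = result // 10  # -> result = 4
result = result ** 4 + a  # -> result = 260

Answer: 260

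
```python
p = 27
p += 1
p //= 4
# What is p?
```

Answer: 7

Derivation:
Trace (tracking p):
p = 27  # -> p = 27
p += 1  # -> p = 28
p //= 4  # -> p = 7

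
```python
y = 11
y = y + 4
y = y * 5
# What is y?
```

Trace (tracking y):
y = 11  # -> y = 11
y = y + 4  # -> y = 15
y = y * 5  # -> y = 75

Answer: 75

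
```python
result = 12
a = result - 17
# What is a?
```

Trace (tracking a):
result = 12  # -> result = 12
a = result - 17  # -> a = -5

Answer: -5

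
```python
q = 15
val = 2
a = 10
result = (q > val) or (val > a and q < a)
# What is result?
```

Trace (tracking result):
q = 15  # -> q = 15
val = 2  # -> val = 2
a = 10  # -> a = 10
result = q > val or (val > a and q < a)  # -> result = True

Answer: True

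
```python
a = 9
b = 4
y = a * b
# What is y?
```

Trace (tracking y):
a = 9  # -> a = 9
b = 4  # -> b = 4
y = a * b  # -> y = 36

Answer: 36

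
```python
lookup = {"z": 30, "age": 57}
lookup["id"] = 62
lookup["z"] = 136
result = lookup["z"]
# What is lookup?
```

Trace (tracking lookup):
lookup = {'z': 30, 'age': 57}  # -> lookup = {'z': 30, 'age': 57}
lookup['id'] = 62  # -> lookup = {'z': 30, 'age': 57, 'id': 62}
lookup['z'] = 136  # -> lookup = {'z': 136, 'age': 57, 'id': 62}
result = lookup['z']  # -> result = 136

Answer: {'z': 136, 'age': 57, 'id': 62}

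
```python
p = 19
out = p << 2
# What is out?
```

Trace (tracking out):
p = 19  # -> p = 19
out = p << 2  # -> out = 76

Answer: 76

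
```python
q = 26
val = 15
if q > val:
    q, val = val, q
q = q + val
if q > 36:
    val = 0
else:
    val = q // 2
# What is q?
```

Trace (tracking q):
q = 26  # -> q = 26
val = 15  # -> val = 15
if q > val:  # condition is True
    q, val = (val, q)  # -> q = 15, val = 26
q = q + val  # -> q = 41
if q > 36:  # condition is True
    val = 0  # -> val = 0

Answer: 41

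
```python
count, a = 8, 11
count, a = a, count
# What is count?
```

Answer: 11

Derivation:
Trace (tracking count):
count, a = (8, 11)  # -> count = 8, a = 11
count, a = (a, count)  # -> count = 11, a = 8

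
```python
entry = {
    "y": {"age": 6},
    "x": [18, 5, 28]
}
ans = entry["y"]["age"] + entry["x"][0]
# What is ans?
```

Trace (tracking ans):
entry = {'y': {'age': 6}, 'x': [18, 5, 28]}  # -> entry = {'y': {'age': 6}, 'x': [18, 5, 28]}
ans = entry['y']['age'] + entry['x'][0]  # -> ans = 24

Answer: 24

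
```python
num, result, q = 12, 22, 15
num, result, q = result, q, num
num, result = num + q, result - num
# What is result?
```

Answer: -7

Derivation:
Trace (tracking result):
num, result, q = (12, 22, 15)  # -> num = 12, result = 22, q = 15
num, result, q = (result, q, num)  # -> num = 22, result = 15, q = 12
num, result = (num + q, result - num)  # -> num = 34, result = -7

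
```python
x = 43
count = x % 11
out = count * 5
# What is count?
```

Answer: 10

Derivation:
Trace (tracking count):
x = 43  # -> x = 43
count = x % 11  # -> count = 10
out = count * 5  # -> out = 50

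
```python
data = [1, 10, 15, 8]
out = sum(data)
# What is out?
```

Answer: 34

Derivation:
Trace (tracking out):
data = [1, 10, 15, 8]  # -> data = [1, 10, 15, 8]
out = sum(data)  # -> out = 34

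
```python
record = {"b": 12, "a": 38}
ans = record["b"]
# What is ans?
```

Trace (tracking ans):
record = {'b': 12, 'a': 38}  # -> record = {'b': 12, 'a': 38}
ans = record['b']  # -> ans = 12

Answer: 12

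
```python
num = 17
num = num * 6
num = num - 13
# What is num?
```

Trace (tracking num):
num = 17  # -> num = 17
num = num * 6  # -> num = 102
num = num - 13  # -> num = 89

Answer: 89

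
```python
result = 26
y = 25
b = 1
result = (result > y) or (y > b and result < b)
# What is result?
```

Trace (tracking result):
result = 26  # -> result = 26
y = 25  # -> y = 25
b = 1  # -> b = 1
result = result > y or (y > b and result < b)  # -> result = True

Answer: True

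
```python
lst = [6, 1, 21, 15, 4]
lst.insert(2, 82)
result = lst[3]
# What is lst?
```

Answer: [6, 1, 82, 21, 15, 4]

Derivation:
Trace (tracking lst):
lst = [6, 1, 21, 15, 4]  # -> lst = [6, 1, 21, 15, 4]
lst.insert(2, 82)  # -> lst = [6, 1, 82, 21, 15, 4]
result = lst[3]  # -> result = 21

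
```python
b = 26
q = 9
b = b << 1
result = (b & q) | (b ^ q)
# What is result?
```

Answer: 61

Derivation:
Trace (tracking result):
b = 26  # -> b = 26
q = 9  # -> q = 9
b = b << 1  # -> b = 52
result = b & q | b ^ q  # -> result = 61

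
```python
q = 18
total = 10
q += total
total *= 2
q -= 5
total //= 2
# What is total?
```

Trace (tracking total):
q = 18  # -> q = 18
total = 10  # -> total = 10
q += total  # -> q = 28
total *= 2  # -> total = 20
q -= 5  # -> q = 23
total //= 2  # -> total = 10

Answer: 10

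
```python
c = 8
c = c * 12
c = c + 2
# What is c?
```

Trace (tracking c):
c = 8  # -> c = 8
c = c * 12  # -> c = 96
c = c + 2  # -> c = 98

Answer: 98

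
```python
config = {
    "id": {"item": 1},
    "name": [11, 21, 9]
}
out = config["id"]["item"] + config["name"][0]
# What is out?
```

Answer: 12

Derivation:
Trace (tracking out):
config = {'id': {'item': 1}, 'name': [11, 21, 9]}  # -> config = {'id': {'item': 1}, 'name': [11, 21, 9]}
out = config['id']['item'] + config['name'][0]  # -> out = 12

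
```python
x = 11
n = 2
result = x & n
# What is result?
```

Trace (tracking result):
x = 11  # -> x = 11
n = 2  # -> n = 2
result = x & n  # -> result = 2

Answer: 2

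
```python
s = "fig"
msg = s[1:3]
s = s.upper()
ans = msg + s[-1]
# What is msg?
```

Answer: 'ig'

Derivation:
Trace (tracking msg):
s = 'fig'  # -> s = 'fig'
msg = s[1:3]  # -> msg = 'ig'
s = s.upper()  # -> s = 'FIG'
ans = msg + s[-1]  # -> ans = 'igG'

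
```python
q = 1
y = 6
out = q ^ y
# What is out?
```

Trace (tracking out):
q = 1  # -> q = 1
y = 6  # -> y = 6
out = q ^ y  # -> out = 7

Answer: 7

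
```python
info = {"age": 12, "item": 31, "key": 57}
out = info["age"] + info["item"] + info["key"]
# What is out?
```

Trace (tracking out):
info = {'age': 12, 'item': 31, 'key': 57}  # -> info = {'age': 12, 'item': 31, 'key': 57}
out = info['age'] + info['item'] + info['key']  # -> out = 100

Answer: 100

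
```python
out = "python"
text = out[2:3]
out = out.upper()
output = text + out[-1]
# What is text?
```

Trace (tracking text):
out = 'python'  # -> out = 'python'
text = out[2:3]  # -> text = 't'
out = out.upper()  # -> out = 'PYTHON'
output = text + out[-1]  # -> output = 'tN'

Answer: 't'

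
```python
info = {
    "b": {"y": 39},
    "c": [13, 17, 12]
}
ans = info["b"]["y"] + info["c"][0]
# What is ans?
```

Answer: 52

Derivation:
Trace (tracking ans):
info = {'b': {'y': 39}, 'c': [13, 17, 12]}  # -> info = {'b': {'y': 39}, 'c': [13, 17, 12]}
ans = info['b']['y'] + info['c'][0]  # -> ans = 52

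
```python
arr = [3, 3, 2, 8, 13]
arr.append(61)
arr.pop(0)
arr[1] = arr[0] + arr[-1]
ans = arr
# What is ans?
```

Trace (tracking ans):
arr = [3, 3, 2, 8, 13]  # -> arr = [3, 3, 2, 8, 13]
arr.append(61)  # -> arr = [3, 3, 2, 8, 13, 61]
arr.pop(0)  # -> arr = [3, 2, 8, 13, 61]
arr[1] = arr[0] + arr[-1]  # -> arr = [3, 64, 8, 13, 61]
ans = arr  # -> ans = [3, 64, 8, 13, 61]

Answer: [3, 64, 8, 13, 61]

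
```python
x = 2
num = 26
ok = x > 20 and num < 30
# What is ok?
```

Trace (tracking ok):
x = 2  # -> x = 2
num = 26  # -> num = 26
ok = x > 20 and num < 30  # -> ok = False

Answer: False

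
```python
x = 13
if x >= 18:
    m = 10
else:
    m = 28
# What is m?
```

Answer: 28

Derivation:
Trace (tracking m):
x = 13  # -> x = 13
if x >= 18:  # condition is False
else:
    m = 28  # -> m = 28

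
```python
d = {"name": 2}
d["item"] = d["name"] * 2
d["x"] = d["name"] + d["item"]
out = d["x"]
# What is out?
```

Answer: 6

Derivation:
Trace (tracking out):
d = {'name': 2}  # -> d = {'name': 2}
d['item'] = d['name'] * 2  # -> d = {'name': 2, 'item': 4}
d['x'] = d['name'] + d['item']  # -> d = {'name': 2, 'item': 4, 'x': 6}
out = d['x']  # -> out = 6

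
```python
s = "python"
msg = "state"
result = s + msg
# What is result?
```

Answer: 'pythonstate'

Derivation:
Trace (tracking result):
s = 'python'  # -> s = 'python'
msg = 'state'  # -> msg = 'state'
result = s + msg  # -> result = 'pythonstate'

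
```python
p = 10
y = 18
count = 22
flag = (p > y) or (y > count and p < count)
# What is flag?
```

Answer: False

Derivation:
Trace (tracking flag):
p = 10  # -> p = 10
y = 18  # -> y = 18
count = 22  # -> count = 22
flag = p > y or (y > count and p < count)  # -> flag = False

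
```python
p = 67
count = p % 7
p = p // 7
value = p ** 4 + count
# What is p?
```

Answer: 9

Derivation:
Trace (tracking p):
p = 67  # -> p = 67
count = p % 7  # -> count = 4
p = p // 7  # -> p = 9
value = p ** 4 + count  # -> value = 6565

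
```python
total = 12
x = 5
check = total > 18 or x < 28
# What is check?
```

Answer: True

Derivation:
Trace (tracking check):
total = 12  # -> total = 12
x = 5  # -> x = 5
check = total > 18 or x < 28  # -> check = True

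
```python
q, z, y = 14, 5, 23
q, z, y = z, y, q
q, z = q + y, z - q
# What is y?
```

Answer: 14

Derivation:
Trace (tracking y):
q, z, y = (14, 5, 23)  # -> q = 14, z = 5, y = 23
q, z, y = (z, y, q)  # -> q = 5, z = 23, y = 14
q, z = (q + y, z - q)  # -> q = 19, z = 18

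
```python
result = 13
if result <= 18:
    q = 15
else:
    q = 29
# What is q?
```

Answer: 15

Derivation:
Trace (tracking q):
result = 13  # -> result = 13
if result <= 18:  # condition is True
    q = 15  # -> q = 15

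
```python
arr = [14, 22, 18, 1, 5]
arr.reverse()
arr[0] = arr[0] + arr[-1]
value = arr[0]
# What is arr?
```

Answer: [19, 1, 18, 22, 14]

Derivation:
Trace (tracking arr):
arr = [14, 22, 18, 1, 5]  # -> arr = [14, 22, 18, 1, 5]
arr.reverse()  # -> arr = [5, 1, 18, 22, 14]
arr[0] = arr[0] + arr[-1]  # -> arr = [19, 1, 18, 22, 14]
value = arr[0]  # -> value = 19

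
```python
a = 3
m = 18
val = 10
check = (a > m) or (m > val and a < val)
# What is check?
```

Trace (tracking check):
a = 3  # -> a = 3
m = 18  # -> m = 18
val = 10  # -> val = 10
check = a > m or (m > val and a < val)  # -> check = True

Answer: True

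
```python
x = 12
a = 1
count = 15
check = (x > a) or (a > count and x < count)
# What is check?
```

Answer: True

Derivation:
Trace (tracking check):
x = 12  # -> x = 12
a = 1  # -> a = 1
count = 15  # -> count = 15
check = x > a or (a > count and x < count)  # -> check = True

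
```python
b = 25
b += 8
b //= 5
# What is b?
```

Answer: 6

Derivation:
Trace (tracking b):
b = 25  # -> b = 25
b += 8  # -> b = 33
b //= 5  # -> b = 6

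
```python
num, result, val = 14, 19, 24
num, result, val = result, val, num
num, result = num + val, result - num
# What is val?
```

Trace (tracking val):
num, result, val = (14, 19, 24)  # -> num = 14, result = 19, val = 24
num, result, val = (result, val, num)  # -> num = 19, result = 24, val = 14
num, result = (num + val, result - num)  # -> num = 33, result = 5

Answer: 14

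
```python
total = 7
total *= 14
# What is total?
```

Trace (tracking total):
total = 7  # -> total = 7
total *= 14  # -> total = 98

Answer: 98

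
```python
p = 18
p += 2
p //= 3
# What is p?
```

Trace (tracking p):
p = 18  # -> p = 18
p += 2  # -> p = 20
p //= 3  # -> p = 6

Answer: 6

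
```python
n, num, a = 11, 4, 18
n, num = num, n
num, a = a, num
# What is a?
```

Answer: 11

Derivation:
Trace (tracking a):
n, num, a = (11, 4, 18)  # -> n = 11, num = 4, a = 18
n, num = (num, n)  # -> n = 4, num = 11
num, a = (a, num)  # -> num = 18, a = 11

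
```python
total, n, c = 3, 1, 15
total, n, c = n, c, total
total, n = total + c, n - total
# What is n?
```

Answer: 14

Derivation:
Trace (tracking n):
total, n, c = (3, 1, 15)  # -> total = 3, n = 1, c = 15
total, n, c = (n, c, total)  # -> total = 1, n = 15, c = 3
total, n = (total + c, n - total)  # -> total = 4, n = 14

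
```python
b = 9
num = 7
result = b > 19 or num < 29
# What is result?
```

Answer: True

Derivation:
Trace (tracking result):
b = 9  # -> b = 9
num = 7  # -> num = 7
result = b > 19 or num < 29  # -> result = True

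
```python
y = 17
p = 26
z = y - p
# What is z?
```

Answer: -9

Derivation:
Trace (tracking z):
y = 17  # -> y = 17
p = 26  # -> p = 26
z = y - p  # -> z = -9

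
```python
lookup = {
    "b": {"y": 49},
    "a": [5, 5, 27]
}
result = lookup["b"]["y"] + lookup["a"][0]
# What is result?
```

Trace (tracking result):
lookup = {'b': {'y': 49}, 'a': [5, 5, 27]}  # -> lookup = {'b': {'y': 49}, 'a': [5, 5, 27]}
result = lookup['b']['y'] + lookup['a'][0]  # -> result = 54

Answer: 54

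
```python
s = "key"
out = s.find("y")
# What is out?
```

Answer: 2

Derivation:
Trace (tracking out):
s = 'key'  # -> s = 'key'
out = s.find('y')  # -> out = 2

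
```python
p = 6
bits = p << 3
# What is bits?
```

Trace (tracking bits):
p = 6  # -> p = 6
bits = p << 3  # -> bits = 48

Answer: 48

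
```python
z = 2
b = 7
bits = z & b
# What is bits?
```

Answer: 2

Derivation:
Trace (tracking bits):
z = 2  # -> z = 2
b = 7  # -> b = 7
bits = z & b  # -> bits = 2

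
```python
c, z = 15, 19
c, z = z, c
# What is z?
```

Trace (tracking z):
c, z = (15, 19)  # -> c = 15, z = 19
c, z = (z, c)  # -> c = 19, z = 15

Answer: 15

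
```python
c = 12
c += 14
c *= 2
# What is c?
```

Trace (tracking c):
c = 12  # -> c = 12
c += 14  # -> c = 26
c *= 2  # -> c = 52

Answer: 52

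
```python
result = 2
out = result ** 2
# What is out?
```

Trace (tracking out):
result = 2  # -> result = 2
out = result ** 2  # -> out = 4

Answer: 4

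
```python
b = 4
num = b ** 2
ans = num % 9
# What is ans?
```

Trace (tracking ans):
b = 4  # -> b = 4
num = b ** 2  # -> num = 16
ans = num % 9  # -> ans = 7

Answer: 7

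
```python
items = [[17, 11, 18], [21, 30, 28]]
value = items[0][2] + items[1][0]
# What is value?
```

Trace (tracking value):
items = [[17, 11, 18], [21, 30, 28]]  # -> items = [[17, 11, 18], [21, 30, 28]]
value = items[0][2] + items[1][0]  # -> value = 39

Answer: 39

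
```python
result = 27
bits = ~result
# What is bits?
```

Answer: -28

Derivation:
Trace (tracking bits):
result = 27  # -> result = 27
bits = ~result  # -> bits = -28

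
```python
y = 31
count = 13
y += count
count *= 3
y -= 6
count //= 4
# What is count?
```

Answer: 9

Derivation:
Trace (tracking count):
y = 31  # -> y = 31
count = 13  # -> count = 13
y += count  # -> y = 44
count *= 3  # -> count = 39
y -= 6  # -> y = 38
count //= 4  # -> count = 9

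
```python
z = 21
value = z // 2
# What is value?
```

Answer: 10

Derivation:
Trace (tracking value):
z = 21  # -> z = 21
value = z // 2  # -> value = 10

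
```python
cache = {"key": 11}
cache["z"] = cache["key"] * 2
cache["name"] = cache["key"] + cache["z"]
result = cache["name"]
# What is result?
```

Trace (tracking result):
cache = {'key': 11}  # -> cache = {'key': 11}
cache['z'] = cache['key'] * 2  # -> cache = {'key': 11, 'z': 22}
cache['name'] = cache['key'] + cache['z']  # -> cache = {'key': 11, 'z': 22, 'name': 33}
result = cache['name']  # -> result = 33

Answer: 33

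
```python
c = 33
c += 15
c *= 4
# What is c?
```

Trace (tracking c):
c = 33  # -> c = 33
c += 15  # -> c = 48
c *= 4  # -> c = 192

Answer: 192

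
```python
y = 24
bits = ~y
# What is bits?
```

Answer: -25

Derivation:
Trace (tracking bits):
y = 24  # -> y = 24
bits = ~y  # -> bits = -25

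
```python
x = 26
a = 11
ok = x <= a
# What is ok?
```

Answer: False

Derivation:
Trace (tracking ok):
x = 26  # -> x = 26
a = 11  # -> a = 11
ok = x <= a  # -> ok = False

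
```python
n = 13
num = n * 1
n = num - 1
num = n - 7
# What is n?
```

Trace (tracking n):
n = 13  # -> n = 13
num = n * 1  # -> num = 13
n = num - 1  # -> n = 12
num = n - 7  # -> num = 5

Answer: 12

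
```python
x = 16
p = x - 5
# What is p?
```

Trace (tracking p):
x = 16  # -> x = 16
p = x - 5  # -> p = 11

Answer: 11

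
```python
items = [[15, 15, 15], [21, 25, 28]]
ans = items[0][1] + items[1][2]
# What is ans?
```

Answer: 43

Derivation:
Trace (tracking ans):
items = [[15, 15, 15], [21, 25, 28]]  # -> items = [[15, 15, 15], [21, 25, 28]]
ans = items[0][1] + items[1][2]  # -> ans = 43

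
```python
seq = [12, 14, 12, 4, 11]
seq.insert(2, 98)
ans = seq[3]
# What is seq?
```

Trace (tracking seq):
seq = [12, 14, 12, 4, 11]  # -> seq = [12, 14, 12, 4, 11]
seq.insert(2, 98)  # -> seq = [12, 14, 98, 12, 4, 11]
ans = seq[3]  # -> ans = 12

Answer: [12, 14, 98, 12, 4, 11]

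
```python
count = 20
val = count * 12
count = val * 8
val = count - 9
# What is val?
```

Trace (tracking val):
count = 20  # -> count = 20
val = count * 12  # -> val = 240
count = val * 8  # -> count = 1920
val = count - 9  # -> val = 1911

Answer: 1911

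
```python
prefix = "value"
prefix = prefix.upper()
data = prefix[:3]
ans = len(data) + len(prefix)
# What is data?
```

Answer: 'VAL'

Derivation:
Trace (tracking data):
prefix = 'value'  # -> prefix = 'value'
prefix = prefix.upper()  # -> prefix = 'VALUE'
data = prefix[:3]  # -> data = 'VAL'
ans = len(data) + len(prefix)  # -> ans = 8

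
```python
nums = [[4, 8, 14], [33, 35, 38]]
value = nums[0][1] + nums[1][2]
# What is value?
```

Answer: 46

Derivation:
Trace (tracking value):
nums = [[4, 8, 14], [33, 35, 38]]  # -> nums = [[4, 8, 14], [33, 35, 38]]
value = nums[0][1] + nums[1][2]  # -> value = 46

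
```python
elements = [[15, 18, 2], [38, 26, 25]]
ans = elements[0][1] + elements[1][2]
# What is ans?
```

Answer: 43

Derivation:
Trace (tracking ans):
elements = [[15, 18, 2], [38, 26, 25]]  # -> elements = [[15, 18, 2], [38, 26, 25]]
ans = elements[0][1] + elements[1][2]  # -> ans = 43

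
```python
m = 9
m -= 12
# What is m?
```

Trace (tracking m):
m = 9  # -> m = 9
m -= 12  # -> m = -3

Answer: -3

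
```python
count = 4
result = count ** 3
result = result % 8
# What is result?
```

Answer: 0

Derivation:
Trace (tracking result):
count = 4  # -> count = 4
result = count ** 3  # -> result = 64
result = result % 8  # -> result = 0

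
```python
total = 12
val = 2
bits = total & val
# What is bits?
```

Answer: 0

Derivation:
Trace (tracking bits):
total = 12  # -> total = 12
val = 2  # -> val = 2
bits = total & val  # -> bits = 0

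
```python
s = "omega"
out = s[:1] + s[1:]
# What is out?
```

Trace (tracking out):
s = 'omega'  # -> s = 'omega'
out = s[:1] + s[1:]  # -> out = 'omega'

Answer: 'omega'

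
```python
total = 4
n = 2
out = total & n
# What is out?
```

Answer: 0

Derivation:
Trace (tracking out):
total = 4  # -> total = 4
n = 2  # -> n = 2
out = total & n  # -> out = 0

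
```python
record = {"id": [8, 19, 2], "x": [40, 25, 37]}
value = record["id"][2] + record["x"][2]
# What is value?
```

Trace (tracking value):
record = {'id': [8, 19, 2], 'x': [40, 25, 37]}  # -> record = {'id': [8, 19, 2], 'x': [40, 25, 37]}
value = record['id'][2] + record['x'][2]  # -> value = 39

Answer: 39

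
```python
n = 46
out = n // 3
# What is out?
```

Trace (tracking out):
n = 46  # -> n = 46
out = n // 3  # -> out = 15

Answer: 15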